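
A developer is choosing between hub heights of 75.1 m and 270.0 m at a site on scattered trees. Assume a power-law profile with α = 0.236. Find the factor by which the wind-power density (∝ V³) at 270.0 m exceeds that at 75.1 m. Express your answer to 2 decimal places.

2.47

Speed ratio: V_B/V_A = (z_B/z_A)^α = (270.0/75.1)^0.236 = (3.5952)^0.236 = 1.35254
Power-density ratio: P_B/P_A = (V_B/V_A)³ = (1.35254)³ = 2.47430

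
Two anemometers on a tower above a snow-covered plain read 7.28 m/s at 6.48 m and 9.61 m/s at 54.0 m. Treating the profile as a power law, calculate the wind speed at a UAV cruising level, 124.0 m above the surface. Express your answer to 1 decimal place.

10.7 m/s

First find α: α = ln(V₂/V₁)/ln(z₂/z₁) = ln(9.61/7.28)/ln(54.0/6.48) = 0.27767/2.12026 = 0.1310
Extrapolate from 54.0 m to 124.0 m: V₃ = 9.61 × (124.0/54.0)^0.1310 = 9.61 × 1.1150 = 10.7153 m/s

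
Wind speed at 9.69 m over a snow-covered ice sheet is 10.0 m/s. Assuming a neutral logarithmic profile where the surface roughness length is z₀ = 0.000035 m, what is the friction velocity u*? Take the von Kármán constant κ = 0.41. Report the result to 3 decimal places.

Log law: V(z) = (u*/κ) · ln(z/z₀) ⇒ u* = κ · V / ln(z/z₀)
u* = 0.41 × 10.0 / ln(9.69/0.000035) = 0.41 × 10.0 / 12.5313
   = 4.1000 / 12.5313 = 0.3272 m/s

u* ≈ 0.327 m/s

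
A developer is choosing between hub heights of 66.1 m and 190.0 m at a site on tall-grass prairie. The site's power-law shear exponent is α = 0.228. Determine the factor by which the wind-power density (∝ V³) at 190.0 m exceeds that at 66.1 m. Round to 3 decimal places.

Speed ratio: V_B/V_A = (z_B/z_A)^α = (190.0/66.1)^0.228 = (2.8744)^0.228 = 1.27218
Power-density ratio: P_B/P_A = (V_B/V_A)³ = (1.27218)³ = 2.05897

2.059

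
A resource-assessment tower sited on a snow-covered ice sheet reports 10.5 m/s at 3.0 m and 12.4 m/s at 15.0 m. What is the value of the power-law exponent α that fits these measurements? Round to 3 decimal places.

Power law: V₂/V₁ = (z₂/z₁)^α ⇒ α = ln(V₂/V₁) / ln(z₂/z₁)
α = ln(12.4/10.5) / ln(15.0/3.0) = ln(1.1810) / ln(5.0000)
  = 0.16632 / 1.60944 = 0.10334

α ≈ 0.103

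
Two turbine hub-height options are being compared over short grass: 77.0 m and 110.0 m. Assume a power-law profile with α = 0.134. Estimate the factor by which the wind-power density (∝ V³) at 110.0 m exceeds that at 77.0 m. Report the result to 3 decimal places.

Speed ratio: V_B/V_A = (z_B/z_A)^α = (110.0/77.0)^0.134 = (1.4286)^0.134 = 1.04896
Power-density ratio: P_B/P_A = (V_B/V_A)³ = (1.04896)³ = 1.15417

1.154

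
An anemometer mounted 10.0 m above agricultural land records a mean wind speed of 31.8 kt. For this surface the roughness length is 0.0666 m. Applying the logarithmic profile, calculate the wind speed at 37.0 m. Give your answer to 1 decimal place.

Log law: V(z) ∝ ln(z/z₀), so V₂/V₁ = ln(z₂/z₀) / ln(z₁/z₀).
ln(37.0/0.0666) = 6.3200, ln(10.0/0.0666) = 5.0116
V₂ = 31.8 × 6.3200/5.0116 = 31.8 × 1.2611 = 40.1017 kt

40.1 kt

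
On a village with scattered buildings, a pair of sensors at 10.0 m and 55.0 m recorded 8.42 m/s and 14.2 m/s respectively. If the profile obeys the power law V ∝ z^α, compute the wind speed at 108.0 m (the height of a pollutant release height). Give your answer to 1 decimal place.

First find α: α = ln(V₂/V₁)/ln(z₂/z₁) = ln(14.2/8.42)/ln(55.0/10.0) = 0.52263/1.70475 = 0.3066
Extrapolate from 55.0 m to 108.0 m: V₃ = 14.2 × (108.0/55.0)^0.3066 = 14.2 × 1.2298 = 17.4636 m/s

17.5 m/s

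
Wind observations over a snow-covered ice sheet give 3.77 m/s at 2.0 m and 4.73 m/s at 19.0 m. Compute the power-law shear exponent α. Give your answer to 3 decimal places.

Power law: V₂/V₁ = (z₂/z₁)^α ⇒ α = ln(V₂/V₁) / ln(z₂/z₁)
α = ln(4.73/3.77) / ln(19.0/2.0) = ln(1.2546) / ln(9.5000)
  = 0.22685 / 2.25129 = 0.10076

α ≈ 0.101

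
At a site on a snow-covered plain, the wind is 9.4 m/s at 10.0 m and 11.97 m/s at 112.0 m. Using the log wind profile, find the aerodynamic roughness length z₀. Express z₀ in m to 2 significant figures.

Log law: V(z) ∝ ln(z/z₀). With r = V₁/V₂ = 9.4/11.97 = 0.78530,
r · ln(z₂/z₀) = ln(z₁/z₀) ⇒ ln z₀ = (ln z₁ − r·ln z₂)/(1 − r)
ln z₀ = (2.30259 − 0.78530×4.71850) / 0.21470 = -6.5338
z₀ = exp(-6.5338) = 0.001453 m

z₀ ≈ 0.0015 m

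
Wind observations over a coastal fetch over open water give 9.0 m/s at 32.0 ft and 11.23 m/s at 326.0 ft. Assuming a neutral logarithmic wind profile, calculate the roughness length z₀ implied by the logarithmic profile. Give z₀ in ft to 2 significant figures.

Log law: V(z) ∝ ln(z/z₀). With r = V₁/V₂ = 9.0/11.23 = 0.80142,
r · ln(z₂/z₀) = ln(z₁/z₀) ⇒ ln z₀ = (ln z₁ − r·ln z₂)/(1 − r)
ln z₀ = (3.46574 − 0.80142×5.78690) / 0.19858 = -5.9022
z₀ = exp(-5.9022) = 0.002733 ft

z₀ ≈ 0.0027 ft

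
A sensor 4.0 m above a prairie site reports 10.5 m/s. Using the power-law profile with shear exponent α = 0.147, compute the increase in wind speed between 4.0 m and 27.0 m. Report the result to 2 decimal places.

3.40 m/s

Power law: V₂ = V₁ · (z₂/z₁)^α = 10.5 × (6.7500)^0.147 = 13.9026 m/s
ΔV = 13.9026 − 10.5 = 3.4026 m/s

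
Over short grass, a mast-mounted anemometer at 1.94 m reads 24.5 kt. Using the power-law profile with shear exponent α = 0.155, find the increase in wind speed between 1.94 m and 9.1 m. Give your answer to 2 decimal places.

Power law: V₂ = V₁ · (z₂/z₁)^α = 24.5 × (4.6907)^0.155 = 31.1321 kt
ΔV = 31.1321 − 24.5 = 6.6321 kt

6.63 kt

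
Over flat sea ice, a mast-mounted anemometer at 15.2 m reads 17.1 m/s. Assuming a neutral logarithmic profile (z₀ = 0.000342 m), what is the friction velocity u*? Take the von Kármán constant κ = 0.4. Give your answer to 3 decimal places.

Log law: V(z) = (u*/κ) · ln(z/z₀) ⇒ u* = κ · V / ln(z/z₀)
u* = 0.4 × 17.1 / ln(15.2/0.000342) = 0.4 × 17.1 / 10.7020
   = 6.8400 / 10.7020 = 0.6391 m/s

u* ≈ 0.639 m/s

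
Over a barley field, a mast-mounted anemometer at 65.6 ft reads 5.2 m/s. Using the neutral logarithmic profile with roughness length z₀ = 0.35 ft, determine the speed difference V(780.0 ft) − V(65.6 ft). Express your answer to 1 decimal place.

Log law: V₂ = V₁ · ln(z₂/z₀)/ln(z₁/z₀) = 5.2 × 7.7091/5.2334 = 7.6599 m/s
ΔV = 7.6599 − 5.2 = 2.4599 m/s

2.5 m/s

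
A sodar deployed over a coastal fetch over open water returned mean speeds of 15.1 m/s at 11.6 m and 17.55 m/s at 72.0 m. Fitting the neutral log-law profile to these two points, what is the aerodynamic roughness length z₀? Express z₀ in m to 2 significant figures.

Log law: V(z) ∝ ln(z/z₀). With r = V₁/V₂ = 15.1/17.55 = 0.86040,
r · ln(z₂/z₀) = ln(z₁/z₀) ⇒ ln z₀ = (ln z₁ − r·ln z₂)/(1 − r)
ln z₀ = (2.45101 − 0.86040×4.27667) / 0.13960 = -8.8010
z₀ = exp(-8.8010) = 0.0001506 m

z₀ ≈ 0.00015 m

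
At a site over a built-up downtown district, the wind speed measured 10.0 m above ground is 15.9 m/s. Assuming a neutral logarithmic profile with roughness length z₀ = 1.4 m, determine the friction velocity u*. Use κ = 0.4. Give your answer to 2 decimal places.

u* ≈ 3.23 m/s

Log law: V(z) = (u*/κ) · ln(z/z₀) ⇒ u* = κ · V / ln(z/z₀)
u* = 0.4 × 15.9 / ln(10.0/1.4) = 0.4 × 15.9 / 1.9661
   = 6.3600 / 1.9661 = 3.2348 m/s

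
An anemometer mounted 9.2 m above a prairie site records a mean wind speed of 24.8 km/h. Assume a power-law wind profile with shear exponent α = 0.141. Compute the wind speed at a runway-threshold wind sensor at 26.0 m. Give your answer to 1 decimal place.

28.7 km/h

Power-law profile: V₂ = V₁ · (z₂/z₁)^α
V₂ = 24.8 × (26.0/9.2)^0.141 = 24.8 × (2.8261)^0.141
    = 24.8 × 1.1578 = 28.7124 km/h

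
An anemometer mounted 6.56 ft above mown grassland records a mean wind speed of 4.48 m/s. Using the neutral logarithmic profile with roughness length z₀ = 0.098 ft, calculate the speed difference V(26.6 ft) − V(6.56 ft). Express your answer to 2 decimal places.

Log law: V₂ = V₁ · ln(z₂/z₀)/ln(z₁/z₀) = 4.48 × 5.6037/4.2038 = 5.9719 m/s
ΔV = 5.9719 − 4.48 = 1.4919 m/s

1.49 m/s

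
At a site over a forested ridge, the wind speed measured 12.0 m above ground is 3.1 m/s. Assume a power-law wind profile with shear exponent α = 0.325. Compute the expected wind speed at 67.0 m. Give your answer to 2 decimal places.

5.42 m/s

Power-law profile: V₂ = V₁ · (z₂/z₁)^α
V₂ = 3.1 × (67.0/12.0)^0.325 = 3.1 × (5.5833)^0.325
    = 3.1 × 1.7488 = 5.4213 m/s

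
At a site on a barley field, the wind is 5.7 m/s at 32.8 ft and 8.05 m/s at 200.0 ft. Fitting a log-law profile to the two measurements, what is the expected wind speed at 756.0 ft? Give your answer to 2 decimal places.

Log law: V ∝ ln(z/z₀). From the pair, with r = V₁/V₂ = 0.70807,
ln z₀ = (ln z₁ − r·ln z₂)/(1 − r) = (3.4904 − 0.70807×5.2983)/0.29193 = -0.8947 → z₀ = 0.4087 ft
V₃ = V₁ · ln(z₃/z₀)/ln(z₁/z₀) = 5.7 × 7.5227/4.3851 = 9.7785 m/s

9.78 m/s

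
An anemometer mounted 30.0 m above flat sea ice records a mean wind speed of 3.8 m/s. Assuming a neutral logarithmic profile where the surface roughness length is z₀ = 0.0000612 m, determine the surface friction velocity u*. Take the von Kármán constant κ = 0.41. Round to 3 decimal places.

Log law: V(z) = (u*/κ) · ln(z/z₀) ⇒ u* = κ · V / ln(z/z₀)
u* = 0.41 × 3.8 / ln(30.0/0.0000612) = 0.41 × 3.8 / 13.1026
   = 1.5580 / 13.1026 = 0.1189 m/s

u* ≈ 0.119 m/s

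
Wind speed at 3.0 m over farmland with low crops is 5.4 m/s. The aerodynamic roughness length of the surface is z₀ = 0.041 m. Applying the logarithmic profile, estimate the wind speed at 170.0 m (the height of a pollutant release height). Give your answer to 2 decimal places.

Log law: V(z) ∝ ln(z/z₀), so V₂/V₁ = ln(z₂/z₀) / ln(z₁/z₀).
ln(170.0/0.041) = 8.3300, ln(3.0/0.041) = 4.2928
V₂ = 5.4 × 8.3300/4.2928 = 5.4 × 1.9405 = 10.4785 m/s

10.48 m/s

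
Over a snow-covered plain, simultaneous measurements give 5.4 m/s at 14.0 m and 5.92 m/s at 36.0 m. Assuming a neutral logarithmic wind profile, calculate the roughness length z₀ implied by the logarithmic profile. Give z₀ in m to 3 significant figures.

z₀ ≈ 0.000770 m

Log law: V(z) ∝ ln(z/z₀). With r = V₁/V₂ = 5.4/5.92 = 0.91216,
r · ln(z₂/z₀) = ln(z₁/z₀) ⇒ ln z₀ = (ln z₁ − r·ln z₂)/(1 − r)
ln z₀ = (2.63906 − 0.91216×3.58352) / 0.08784 = -7.1688
z₀ = exp(-7.1688) = 0.0007702 m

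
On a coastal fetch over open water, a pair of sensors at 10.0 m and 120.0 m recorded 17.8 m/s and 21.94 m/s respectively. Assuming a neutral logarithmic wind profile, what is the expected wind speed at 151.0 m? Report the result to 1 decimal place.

Log law: V ∝ ln(z/z₀). From the pair, with r = V₁/V₂ = 0.81130,
ln z₀ = (ln z₁ − r·ln z₂)/(1 − r) = (2.3026 − 0.81130×4.7875)/0.18870 = -8.3813 → z₀ = 0.0002291 m
V₃ = V₁ · ln(z₃/z₀)/ln(z₁/z₀) = 17.8 × 13.3986/10.6839 = 22.3228 m/s

22.3 m/s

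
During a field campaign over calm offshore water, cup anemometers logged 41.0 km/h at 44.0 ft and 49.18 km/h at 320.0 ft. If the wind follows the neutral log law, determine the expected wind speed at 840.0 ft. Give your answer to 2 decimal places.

Log law: V ∝ ln(z/z₀). From the pair, with r = V₁/V₂ = 0.83367,
ln z₀ = (ln z₁ − r·ln z₂)/(1 − r) = (3.7842 − 0.83367×5.7683)/0.16633 = -6.1607 → z₀ = 0.002111 ft
V₃ = V₁ · ln(z₃/z₀)/ln(z₁/z₀) = 41.0 × 12.8941/9.9449 = 53.1587 km/h

53.16 km/h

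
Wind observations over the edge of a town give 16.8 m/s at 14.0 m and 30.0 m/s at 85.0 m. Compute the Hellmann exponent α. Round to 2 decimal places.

α ≈ 0.32

Power law: V₂/V₁ = (z₂/z₁)^α ⇒ α = ln(V₂/V₁) / ln(z₂/z₁)
α = ln(30.0/16.8) / ln(85.0/14.0) = ln(1.7857) / ln(6.0714)
  = 0.57982 / 1.80359 = 0.32148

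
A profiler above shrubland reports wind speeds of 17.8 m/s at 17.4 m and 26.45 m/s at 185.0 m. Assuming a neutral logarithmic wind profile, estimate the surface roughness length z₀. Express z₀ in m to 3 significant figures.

z₀ ≈ 0.134 m

Log law: V(z) ∝ ln(z/z₀). With r = V₁/V₂ = 17.8/26.45 = 0.67297,
r · ln(z₂/z₀) = ln(z₁/z₀) ⇒ ln z₀ = (ln z₁ − r·ln z₂)/(1 − r)
ln z₀ = (2.85647 − 0.67297×5.22036) / 0.32703 = -2.0079
z₀ = exp(-2.0079) = 0.1343 m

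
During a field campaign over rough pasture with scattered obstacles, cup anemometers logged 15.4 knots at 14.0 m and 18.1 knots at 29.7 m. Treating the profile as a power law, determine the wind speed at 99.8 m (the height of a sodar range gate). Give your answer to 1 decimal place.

23.5 knots

First find α: α = ln(V₂/V₁)/ln(z₂/z₁) = ln(18.1/15.4)/ln(29.7/14.0) = 0.16154/0.75209 = 0.2148
Extrapolate from 29.7 m to 99.8 m: V₃ = 18.1 × (99.8/29.7)^0.2148 = 18.1 × 1.2974 = 23.4823 knots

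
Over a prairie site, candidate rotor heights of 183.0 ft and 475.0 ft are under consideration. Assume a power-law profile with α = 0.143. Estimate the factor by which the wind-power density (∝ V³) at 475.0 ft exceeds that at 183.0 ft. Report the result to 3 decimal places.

Speed ratio: V_B/V_A = (z_B/z_A)^α = (475.0/183.0)^0.143 = (2.5956)^0.143 = 1.14614
Power-density ratio: P_B/P_A = (V_B/V_A)³ = (1.14614)³ = 1.50560

1.506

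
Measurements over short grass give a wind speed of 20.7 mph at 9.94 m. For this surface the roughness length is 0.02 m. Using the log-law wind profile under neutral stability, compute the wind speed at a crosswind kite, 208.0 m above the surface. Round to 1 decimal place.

Log law: V(z) ∝ ln(z/z₀), so V₂/V₁ = ln(z₂/z₀) / ln(z₁/z₀).
ln(208.0/0.02) = 9.2496, ln(9.94/0.02) = 6.2086
V₂ = 20.7 × 9.2496/6.2086 = 20.7 × 1.4898 = 30.8389 mph

30.8 mph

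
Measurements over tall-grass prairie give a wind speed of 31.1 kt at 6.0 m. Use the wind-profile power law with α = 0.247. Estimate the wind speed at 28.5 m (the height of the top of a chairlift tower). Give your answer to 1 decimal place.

45.7 kt

Power-law profile: V₂ = V₁ · (z₂/z₁)^α
V₂ = 31.1 × (28.5/6.0)^0.247 = 31.1 × (4.7500)^0.247
    = 31.1 × 1.4694 = 45.6987 kt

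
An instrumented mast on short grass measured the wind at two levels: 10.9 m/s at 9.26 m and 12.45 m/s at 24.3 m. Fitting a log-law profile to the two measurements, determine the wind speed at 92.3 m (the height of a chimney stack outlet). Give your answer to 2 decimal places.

14.59 m/s

Log law: V ∝ ln(z/z₀). From the pair, with r = V₁/V₂ = 0.87550,
ln z₀ = (ln z₁ − r·ln z₂)/(1 − r) = (2.2257 − 0.87550×3.1905)/0.12450 = -4.5588 → z₀ = 0.01047 m
V₃ = V₁ · ln(z₃/z₀)/ln(z₁/z₀) = 10.9 × 9.0839/6.7845 = 14.5941 m/s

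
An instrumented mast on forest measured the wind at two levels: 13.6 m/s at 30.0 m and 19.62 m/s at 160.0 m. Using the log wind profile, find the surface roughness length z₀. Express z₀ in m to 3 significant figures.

Log law: V(z) ∝ ln(z/z₀). With r = V₁/V₂ = 13.6/19.62 = 0.69317,
r · ln(z₂/z₀) = ln(z₁/z₀) ⇒ ln z₀ = (ln z₁ − r·ln z₂)/(1 − r)
ln z₀ = (3.40120 − 0.69317×5.07517) / 0.30683 = -0.3805
z₀ = exp(-0.3805) = 0.6835 m

z₀ ≈ 0.683 m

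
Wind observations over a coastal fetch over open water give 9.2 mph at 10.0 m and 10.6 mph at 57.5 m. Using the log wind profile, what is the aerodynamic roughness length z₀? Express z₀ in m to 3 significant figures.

Log law: V(z) ∝ ln(z/z₀). With r = V₁/V₂ = 9.2/10.6 = 0.86792,
r · ln(z₂/z₀) = ln(z₁/z₀) ⇒ ln z₀ = (ln z₁ − r·ln z₂)/(1 − r)
ln z₀ = (2.30259 − 0.86792×4.05178) / 0.13208 = -9.1922
z₀ = exp(-9.1922) = 0.0001018 m

z₀ ≈ 0.000102 m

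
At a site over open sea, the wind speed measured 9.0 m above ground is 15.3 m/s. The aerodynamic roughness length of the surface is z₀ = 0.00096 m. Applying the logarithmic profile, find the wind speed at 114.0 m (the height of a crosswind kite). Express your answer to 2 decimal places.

Log law: V(z) ∝ ln(z/z₀), so V₂/V₁ = ln(z₂/z₀) / ln(z₁/z₀).
ln(114.0/0.00096) = 11.6848, ln(9.0/0.00096) = 9.1458
V₂ = 15.3 × 11.6848/9.1458 = 15.3 × 1.2776 = 19.5474 m/s

19.55 m/s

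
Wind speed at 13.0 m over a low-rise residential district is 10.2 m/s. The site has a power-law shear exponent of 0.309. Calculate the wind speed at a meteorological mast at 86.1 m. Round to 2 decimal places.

Power-law profile: V₂ = V₁ · (z₂/z₁)^α
V₂ = 10.2 × (86.1/13.0)^0.309 = 10.2 × (6.6231)^0.309
    = 10.2 × 1.7935 = 18.2940 m/s

18.29 m/s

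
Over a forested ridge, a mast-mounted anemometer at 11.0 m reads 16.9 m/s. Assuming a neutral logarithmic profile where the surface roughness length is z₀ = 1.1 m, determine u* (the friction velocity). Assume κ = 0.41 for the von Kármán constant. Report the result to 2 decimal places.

u* ≈ 3.01 m/s

Log law: V(z) = (u*/κ) · ln(z/z₀) ⇒ u* = κ · V / ln(z/z₀)
u* = 0.41 × 16.9 / ln(11.0/1.1) = 0.41 × 16.9 / 2.3026
   = 6.9290 / 2.3026 = 3.0092 m/s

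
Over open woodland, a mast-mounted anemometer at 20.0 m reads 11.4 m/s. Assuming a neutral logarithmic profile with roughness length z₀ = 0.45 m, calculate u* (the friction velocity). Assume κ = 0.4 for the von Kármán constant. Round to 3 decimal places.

Log law: V(z) = (u*/κ) · ln(z/z₀) ⇒ u* = κ · V / ln(z/z₀)
u* = 0.4 × 11.4 / ln(20.0/0.45) = 0.4 × 11.4 / 3.7942
   = 4.5600 / 3.7942 = 1.2018 m/s

u* ≈ 1.202 m/s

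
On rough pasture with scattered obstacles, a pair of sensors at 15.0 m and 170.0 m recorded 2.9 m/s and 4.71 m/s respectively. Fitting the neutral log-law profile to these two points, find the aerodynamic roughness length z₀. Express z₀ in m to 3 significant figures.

Log law: V(z) ∝ ln(z/z₀). With r = V₁/V₂ = 2.9/4.71 = 0.61571,
r · ln(z₂/z₀) = ln(z₁/z₀) ⇒ ln z₀ = (ln z₁ − r·ln z₂)/(1 − r)
ln z₀ = (2.70805 − 0.61571×5.13580) / 0.38429 = -1.1817
z₀ = exp(-1.1817) = 0.3068 m

z₀ ≈ 0.307 m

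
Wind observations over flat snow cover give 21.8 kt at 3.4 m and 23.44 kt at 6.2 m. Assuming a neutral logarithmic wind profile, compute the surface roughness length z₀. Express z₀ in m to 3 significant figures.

Log law: V(z) ∝ ln(z/z₀). With r = V₁/V₂ = 21.8/23.44 = 0.93003,
r · ln(z₂/z₀) = ln(z₁/z₀) ⇒ ln z₀ = (ln z₁ − r·ln z₂)/(1 − r)
ln z₀ = (1.22378 − 0.93003×1.82455) / 0.06997 = -6.7621
z₀ = exp(-6.7621) = 0.001157 m

z₀ ≈ 0.00116 m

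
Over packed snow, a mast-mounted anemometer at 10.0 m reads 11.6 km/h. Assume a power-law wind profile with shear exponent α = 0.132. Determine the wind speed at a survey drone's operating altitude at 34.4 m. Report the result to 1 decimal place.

13.7 km/h

Power-law profile: V₂ = V₁ · (z₂/z₁)^α
V₂ = 11.6 × (34.4/10.0)^0.132 = 11.6 × (3.4400)^0.132
    = 11.6 × 1.1771 = 13.6547 km/h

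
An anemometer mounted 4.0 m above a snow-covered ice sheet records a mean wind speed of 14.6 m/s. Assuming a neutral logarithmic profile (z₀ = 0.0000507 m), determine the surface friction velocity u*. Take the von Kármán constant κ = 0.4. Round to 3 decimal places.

u* ≈ 0.518 m/s

Log law: V(z) = (u*/κ) · ln(z/z₀) ⇒ u* = κ · V / ln(z/z₀)
u* = 0.4 × 14.6 / ln(4.0/0.0000507) = 0.4 × 14.6 / 11.2759
   = 5.8400 / 11.2759 = 0.5179 m/s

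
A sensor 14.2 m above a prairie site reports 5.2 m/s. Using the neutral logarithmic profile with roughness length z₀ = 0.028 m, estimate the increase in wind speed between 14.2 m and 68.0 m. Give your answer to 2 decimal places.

Log law: V₂ = V₁ · ln(z₂/z₀)/ln(z₁/z₀) = 5.2 × 7.7951/6.2288 = 6.5076 m/s
ΔV = 6.5076 − 5.2 = 1.3076 m/s

1.31 m/s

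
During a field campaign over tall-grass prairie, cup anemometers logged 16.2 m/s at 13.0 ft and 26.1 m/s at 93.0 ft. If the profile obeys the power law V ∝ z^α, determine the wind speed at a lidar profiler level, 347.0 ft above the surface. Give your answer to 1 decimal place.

35.9 m/s

First find α: α = ln(V₂/V₁)/ln(z₂/z₁) = ln(26.1/16.2)/ln(93.0/13.0) = 0.47692/1.96765 = 0.2424
Extrapolate from 93.0 ft to 347.0 ft: V₃ = 26.1 × (347.0/93.0)^0.2424 = 26.1 × 1.3760 = 35.9125 m/s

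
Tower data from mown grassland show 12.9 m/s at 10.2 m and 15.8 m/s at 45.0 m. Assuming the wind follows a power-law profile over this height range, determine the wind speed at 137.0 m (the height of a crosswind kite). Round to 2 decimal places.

18.40 m/s

First find α: α = ln(V₂/V₁)/ln(z₂/z₁) = ln(15.8/12.9)/ln(45.0/10.2) = 0.20278/1.48427 = 0.1366
Extrapolate from 45.0 m to 137.0 m: V₃ = 15.8 × (137.0/45.0)^0.1366 = 15.8 × 1.1643 = 18.3956 m/s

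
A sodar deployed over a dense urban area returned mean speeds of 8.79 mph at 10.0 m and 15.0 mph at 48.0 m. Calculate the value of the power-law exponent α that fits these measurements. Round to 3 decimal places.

α ≈ 0.341

Power law: V₂/V₁ = (z₂/z₁)^α ⇒ α = ln(V₂/V₁) / ln(z₂/z₁)
α = ln(15.0/8.79) / ln(48.0/10.0) = ln(1.7065) / ln(4.8000)
  = 0.53444 / 1.56862 = 0.34071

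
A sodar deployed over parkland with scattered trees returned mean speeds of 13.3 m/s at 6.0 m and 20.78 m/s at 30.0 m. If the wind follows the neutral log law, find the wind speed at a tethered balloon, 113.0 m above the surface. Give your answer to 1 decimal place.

Log law: V ∝ ln(z/z₀). From the pair, with r = V₁/V₂ = 0.64004,
ln z₀ = (ln z₁ − r·ln z₂)/(1 − r) = (1.7918 − 0.64004×3.4012)/0.35996 = -1.0699 → z₀ = 0.3430 m
V₃ = V₁ · ln(z₃/z₀)/ln(z₁/z₀) = 13.3 × 5.7973/2.8617 = 26.9436 m/s

26.9 m/s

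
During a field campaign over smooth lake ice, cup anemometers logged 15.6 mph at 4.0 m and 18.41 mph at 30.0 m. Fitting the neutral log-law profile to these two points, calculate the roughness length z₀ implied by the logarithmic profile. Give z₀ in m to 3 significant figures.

z₀ ≈ 0.0000555 m

Log law: V(z) ∝ ln(z/z₀). With r = V₁/V₂ = 15.6/18.41 = 0.84737,
r · ln(z₂/z₀) = ln(z₁/z₀) ⇒ ln z₀ = (ln z₁ − r·ln z₂)/(1 − r)
ln z₀ = (1.38629 − 0.84737×3.40120) / 0.15263 = -9.7996
z₀ = exp(-9.7996) = 0.00005547 m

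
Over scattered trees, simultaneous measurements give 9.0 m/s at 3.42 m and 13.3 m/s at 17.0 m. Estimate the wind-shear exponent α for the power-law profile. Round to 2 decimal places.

α ≈ 0.24

Power law: V₂/V₁ = (z₂/z₁)^α ⇒ α = ln(V₂/V₁) / ln(z₂/z₁)
α = ln(13.3/9.0) / ln(17.0/3.42) = ln(1.4778) / ln(4.9708)
  = 0.39054 / 1.60357 = 0.24354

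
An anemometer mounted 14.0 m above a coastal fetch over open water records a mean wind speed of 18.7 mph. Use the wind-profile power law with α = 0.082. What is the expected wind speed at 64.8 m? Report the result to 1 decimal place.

21.2 mph

Power-law profile: V₂ = V₁ · (z₂/z₁)^α
V₂ = 18.7 × (64.8/14.0)^0.082 = 18.7 × (4.6286)^0.082
    = 18.7 × 1.1339 = 21.2035 mph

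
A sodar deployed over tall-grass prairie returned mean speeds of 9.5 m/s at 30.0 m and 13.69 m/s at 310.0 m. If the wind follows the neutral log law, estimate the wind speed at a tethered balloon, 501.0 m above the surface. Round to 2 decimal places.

14.55 m/s

Log law: V ∝ ln(z/z₀). From the pair, with r = V₁/V₂ = 0.69394,
ln z₀ = (ln z₁ − r·ln z₂)/(1 − r) = (3.4012 − 0.69394×5.7366)/0.30606 = -1.8938 → z₀ = 0.1505 m
V₃ = V₁ · ln(z₃/z₀)/ln(z₁/z₀) = 9.5 × 8.1104/5.2950 = 14.5512 m/s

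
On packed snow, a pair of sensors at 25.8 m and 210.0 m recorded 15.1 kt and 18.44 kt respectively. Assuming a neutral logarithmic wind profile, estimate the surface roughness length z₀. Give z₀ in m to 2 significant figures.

z₀ ≈ 0.0020 m

Log law: V(z) ∝ ln(z/z₀). With r = V₁/V₂ = 15.1/18.44 = 0.81887,
r · ln(z₂/z₀) = ln(z₁/z₀) ⇒ ln z₀ = (ln z₁ − r·ln z₂)/(1 − r)
ln z₀ = (3.25037 − 0.81887×5.34711) / 0.18113 = -6.2289
z₀ = exp(-6.2289) = 0.001972 m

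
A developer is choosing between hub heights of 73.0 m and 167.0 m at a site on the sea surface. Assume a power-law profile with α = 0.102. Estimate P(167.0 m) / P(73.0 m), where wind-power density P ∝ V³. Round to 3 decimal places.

1.288

Speed ratio: V_B/V_A = (z_B/z_A)^α = (167.0/73.0)^0.102 = (2.2877)^0.102 = 1.08807
Power-density ratio: P_B/P_A = (V_B/V_A)³ = (1.08807)³ = 1.28817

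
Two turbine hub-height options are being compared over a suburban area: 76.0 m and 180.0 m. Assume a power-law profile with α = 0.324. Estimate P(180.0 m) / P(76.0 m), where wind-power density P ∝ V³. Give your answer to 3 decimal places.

2.312

Speed ratio: V_B/V_A = (z_B/z_A)^α = (180.0/76.0)^0.324 = (2.3684)^0.324 = 1.32228
Power-density ratio: P_B/P_A = (V_B/V_A)³ = (1.32228)³ = 2.31193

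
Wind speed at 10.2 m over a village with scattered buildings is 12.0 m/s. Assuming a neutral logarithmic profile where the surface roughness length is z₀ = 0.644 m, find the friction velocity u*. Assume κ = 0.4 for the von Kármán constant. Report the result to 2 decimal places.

Log law: V(z) = (u*/κ) · ln(z/z₀) ⇒ u* = κ · V / ln(z/z₀)
u* = 0.4 × 12.0 / ln(10.2/0.644) = 0.4 × 12.0 / 2.7624
   = 4.8000 / 2.7624 = 1.7376 m/s

u* ≈ 1.74 m/s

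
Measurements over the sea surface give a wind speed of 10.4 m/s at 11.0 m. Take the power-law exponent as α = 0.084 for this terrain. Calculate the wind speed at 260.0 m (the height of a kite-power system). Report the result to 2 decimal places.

Power-law profile: V₂ = V₁ · (z₂/z₁)^α
V₂ = 10.4 × (260.0/11.0)^0.084 = 10.4 × (23.6364)^0.084
    = 10.4 × 1.3043 = 13.5648 m/s

13.56 m/s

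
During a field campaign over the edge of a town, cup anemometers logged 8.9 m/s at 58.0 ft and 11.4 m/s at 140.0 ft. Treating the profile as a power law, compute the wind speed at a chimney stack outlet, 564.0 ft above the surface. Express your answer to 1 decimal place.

First find α: α = ln(V₂/V₁)/ln(z₂/z₁) = ln(11.4/8.9)/ln(140.0/58.0) = 0.24756/0.88120 = 0.2809
Extrapolate from 140.0 ft to 564.0 ft: V₃ = 11.4 × (564.0/140.0)^0.2809 = 11.4 × 1.4791 = 16.8622 m/s

16.9 m/s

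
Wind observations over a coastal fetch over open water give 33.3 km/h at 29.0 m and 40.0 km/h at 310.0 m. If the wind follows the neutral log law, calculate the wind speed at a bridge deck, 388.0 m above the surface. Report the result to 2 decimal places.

Log law: V ∝ ln(z/z₀). From the pair, with r = V₁/V₂ = 0.83250,
ln z₀ = (ln z₁ − r·ln z₂)/(1 − r) = (3.3673 − 0.83250×5.7366)/0.16750 = -8.4084 → z₀ = 0.0002230 m
V₃ = V₁ · ln(z₃/z₀)/ln(z₁/z₀) = 33.3 × 14.3694/11.7757 = 40.6347 km/h

40.63 km/h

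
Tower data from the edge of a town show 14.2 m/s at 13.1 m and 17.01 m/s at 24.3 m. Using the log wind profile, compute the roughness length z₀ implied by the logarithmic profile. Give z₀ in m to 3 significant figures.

Log law: V(z) ∝ ln(z/z₀). With r = V₁/V₂ = 14.2/17.01 = 0.83480,
r · ln(z₂/z₀) = ln(z₁/z₀) ⇒ ln z₀ = (ln z₁ − r·ln z₂)/(1 − r)
ln z₀ = (2.57261 − 0.83480×3.19048) / 0.16520 = -0.5497
z₀ = exp(-0.5497) = 0.5771 m

z₀ ≈ 0.577 m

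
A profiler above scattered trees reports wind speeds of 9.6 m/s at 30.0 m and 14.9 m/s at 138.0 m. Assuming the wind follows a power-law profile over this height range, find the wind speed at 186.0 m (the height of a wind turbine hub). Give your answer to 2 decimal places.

First find α: α = ln(V₂/V₁)/ln(z₂/z₁) = ln(14.9/9.6)/ln(138.0/30.0) = 0.43960/1.52606 = 0.2881
Extrapolate from 138.0 m to 186.0 m: V₃ = 14.9 × (186.0/138.0)^0.2881 = 14.9 × 1.0898 = 16.2379 m/s

16.24 m/s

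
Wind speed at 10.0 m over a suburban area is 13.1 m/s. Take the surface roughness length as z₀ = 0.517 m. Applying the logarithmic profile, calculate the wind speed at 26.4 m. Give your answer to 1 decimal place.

Log law: V(z) ∝ ln(z/z₀), so V₂/V₁ = ln(z₂/z₀) / ln(z₁/z₀).
ln(26.4/0.517) = 3.9331, ln(10.0/0.517) = 2.9623
V₂ = 13.1 × 3.9331/2.9623 = 13.1 × 1.3277 = 17.3930 m/s

17.4 m/s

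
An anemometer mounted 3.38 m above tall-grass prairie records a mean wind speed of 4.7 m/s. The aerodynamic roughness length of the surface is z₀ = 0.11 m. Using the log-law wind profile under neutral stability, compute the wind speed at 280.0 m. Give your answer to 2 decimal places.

Log law: V(z) ∝ ln(z/z₀), so V₂/V₁ = ln(z₂/z₀) / ln(z₁/z₀).
ln(280.0/0.11) = 7.8421, ln(3.38/0.11) = 3.4252
V₂ = 4.7 × 7.8421/3.4252 = 4.7 × 2.2896 = 10.7609 m/s

10.76 m/s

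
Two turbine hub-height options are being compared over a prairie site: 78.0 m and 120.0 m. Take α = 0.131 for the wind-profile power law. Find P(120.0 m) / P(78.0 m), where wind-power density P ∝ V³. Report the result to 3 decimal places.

Speed ratio: V_B/V_A = (z_B/z_A)^α = (120.0/78.0)^0.131 = (1.5385)^0.131 = 1.05806
Power-density ratio: P_B/P_A = (V_B/V_A)³ = (1.05806)³ = 1.18447

1.184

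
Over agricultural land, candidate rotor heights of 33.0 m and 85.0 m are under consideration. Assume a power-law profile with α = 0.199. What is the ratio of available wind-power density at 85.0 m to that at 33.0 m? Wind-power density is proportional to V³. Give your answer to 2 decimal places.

1.76

Speed ratio: V_B/V_A = (z_B/z_A)^α = (85.0/33.0)^0.199 = (2.5758)^0.199 = 1.20717
Power-density ratio: P_B/P_A = (V_B/V_A)³ = (1.20717)³ = 1.75918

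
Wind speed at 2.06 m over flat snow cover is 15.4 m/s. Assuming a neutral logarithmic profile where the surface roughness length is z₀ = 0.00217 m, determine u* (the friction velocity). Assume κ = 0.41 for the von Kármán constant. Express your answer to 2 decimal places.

Log law: V(z) = (u*/κ) · ln(z/z₀) ⇒ u* = κ · V / ln(z/z₀)
u* = 0.41 × 15.4 / ln(2.06/0.00217) = 0.41 × 15.4 / 6.8557
   = 6.3140 / 6.8557 = 0.9210 m/s

u* ≈ 0.92 m/s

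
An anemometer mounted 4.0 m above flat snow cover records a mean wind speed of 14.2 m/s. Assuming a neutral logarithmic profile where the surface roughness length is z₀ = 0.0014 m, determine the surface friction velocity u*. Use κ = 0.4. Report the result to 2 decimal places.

Log law: V(z) = (u*/κ) · ln(z/z₀) ⇒ u* = κ · V / ln(z/z₀)
u* = 0.4 × 14.2 / ln(4.0/0.0014) = 0.4 × 14.2 / 7.9576
   = 5.6800 / 7.9576 = 0.7138 m/s

u* ≈ 0.71 m/s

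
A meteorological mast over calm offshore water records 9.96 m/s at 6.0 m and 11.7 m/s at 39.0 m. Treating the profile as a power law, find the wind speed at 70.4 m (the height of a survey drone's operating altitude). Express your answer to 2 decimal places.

First find α: α = ln(V₂/V₁)/ln(z₂/z₁) = ln(11.7/9.96)/ln(39.0/6.0) = 0.16101/1.87180 = 0.0860
Extrapolate from 39.0 m to 70.4 m: V₃ = 11.7 × (70.4/39.0)^0.0860 = 11.7 × 1.0521 = 12.3098 m/s

12.31 m/s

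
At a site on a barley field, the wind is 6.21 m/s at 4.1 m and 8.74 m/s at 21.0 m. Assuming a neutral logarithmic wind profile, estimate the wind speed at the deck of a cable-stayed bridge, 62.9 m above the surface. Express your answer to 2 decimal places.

Log law: V ∝ ln(z/z₀). From the pair, with r = V₁/V₂ = 0.71053,
ln z₀ = (ln z₁ − r·ln z₂)/(1 − r) = (1.4110 − 0.71053×3.0445)/0.28947 = -2.5986 → z₀ = 0.07438 m
V₃ = V₁ · ln(z₃/z₀)/ln(z₁/z₀) = 6.21 × 6.7401/4.0096 = 10.4391 m/s

10.44 m/s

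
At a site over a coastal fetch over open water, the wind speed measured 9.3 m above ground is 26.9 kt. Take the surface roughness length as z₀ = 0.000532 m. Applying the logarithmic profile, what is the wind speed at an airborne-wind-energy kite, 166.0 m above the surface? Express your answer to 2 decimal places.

Log law: V(z) ∝ ln(z/z₀), so V₂/V₁ = ln(z₂/z₀) / ln(z₁/z₀).
ln(166.0/0.000532) = 12.6509, ln(9.3/0.000532) = 9.7689
V₂ = 26.9 × 12.6509/9.7689 = 26.9 × 1.2950 = 34.8359 kt

34.84 kt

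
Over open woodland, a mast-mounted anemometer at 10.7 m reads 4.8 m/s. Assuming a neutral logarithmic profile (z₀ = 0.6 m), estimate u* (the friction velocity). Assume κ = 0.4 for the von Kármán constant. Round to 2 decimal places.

Log law: V(z) = (u*/κ) · ln(z/z₀) ⇒ u* = κ · V / ln(z/z₀)
u* = 0.4 × 4.8 / ln(10.7/0.6) = 0.4 × 4.8 / 2.8811
   = 1.9200 / 2.8811 = 0.6664 m/s

u* ≈ 0.67 m/s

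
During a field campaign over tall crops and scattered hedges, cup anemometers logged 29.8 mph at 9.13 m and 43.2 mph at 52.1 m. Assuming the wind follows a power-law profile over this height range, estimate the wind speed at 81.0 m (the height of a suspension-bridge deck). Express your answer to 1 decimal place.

47.5 mph

First find α: α = ln(V₂/V₁)/ln(z₂/z₁) = ln(43.2/29.8)/ln(52.1/9.13) = 0.37133/1.74160 = 0.2132
Extrapolate from 52.1 m to 81.0 m: V₃ = 43.2 × (81.0/52.1)^0.2132 = 43.2 × 1.0987 = 47.4619 mph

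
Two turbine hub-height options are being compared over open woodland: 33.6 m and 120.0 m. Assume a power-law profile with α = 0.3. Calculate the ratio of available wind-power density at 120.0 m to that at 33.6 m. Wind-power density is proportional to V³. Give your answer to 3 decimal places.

Speed ratio: V_B/V_A = (z_B/z_A)^α = (120.0/33.6)^0.3 = (3.5714)^0.3 = 1.46505
Power-density ratio: P_B/P_A = (V_B/V_A)³ = (1.46505)³ = 3.14454

3.145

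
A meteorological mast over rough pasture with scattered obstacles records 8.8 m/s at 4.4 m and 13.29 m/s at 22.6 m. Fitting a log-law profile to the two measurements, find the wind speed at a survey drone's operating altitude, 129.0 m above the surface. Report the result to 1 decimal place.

Log law: V ∝ ln(z/z₀). From the pair, with r = V₁/V₂ = 0.66215,
ln z₀ = (ln z₁ − r·ln z₂)/(1 − r) = (1.4816 − 0.66215×3.1179)/0.33785 = -1.7255 → z₀ = 0.1781 m
V₃ = V₁ · ln(z₃/z₀)/ln(z₁/z₀) = 8.8 × 6.5853/3.2071 = 18.0695 m/s

18.1 m/s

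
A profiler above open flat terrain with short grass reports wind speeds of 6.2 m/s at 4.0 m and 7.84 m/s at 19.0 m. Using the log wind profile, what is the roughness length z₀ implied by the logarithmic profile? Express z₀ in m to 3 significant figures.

z₀ ≈ 0.0111 m

Log law: V(z) ∝ ln(z/z₀). With r = V₁/V₂ = 6.2/7.84 = 0.79082,
r · ln(z₂/z₀) = ln(z₁/z₀) ⇒ ln z₀ = (ln z₁ − r·ln z₂)/(1 − r)
ln z₀ = (1.38629 − 0.79082×2.94444) / 0.20918 = -4.5043
z₀ = exp(-4.5043) = 0.01106 m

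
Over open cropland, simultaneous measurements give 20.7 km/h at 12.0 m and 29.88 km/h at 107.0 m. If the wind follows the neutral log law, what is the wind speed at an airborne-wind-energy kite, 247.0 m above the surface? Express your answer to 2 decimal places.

33.39 km/h

Log law: V ∝ ln(z/z₀). From the pair, with r = V₁/V₂ = 0.69277,
ln z₀ = (ln z₁ − r·ln z₂)/(1 − r) = (2.4849 − 0.69277×4.6728)/0.30723 = -2.4486 → z₀ = 0.08641 m
V₃ = V₁ · ln(z₃/z₀)/ln(z₁/z₀) = 20.7 × 7.9580/4.9336 = 33.3900 km/h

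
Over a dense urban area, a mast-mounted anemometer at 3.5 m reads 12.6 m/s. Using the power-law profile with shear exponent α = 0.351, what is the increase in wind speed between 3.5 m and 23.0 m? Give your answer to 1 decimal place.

11.8 m/s

Power law: V₂ = V₁ · (z₂/z₁)^α = 12.6 × (6.5714)^0.351 = 24.3988 m/s
ΔV = 24.3988 − 12.6 = 11.7988 m/s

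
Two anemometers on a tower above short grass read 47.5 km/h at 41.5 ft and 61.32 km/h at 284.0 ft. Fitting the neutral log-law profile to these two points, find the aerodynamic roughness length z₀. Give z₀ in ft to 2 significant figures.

Log law: V(z) ∝ ln(z/z₀). With r = V₁/V₂ = 47.5/61.32 = 0.77462,
r · ln(z₂/z₀) = ln(z₁/z₀) ⇒ ln z₀ = (ln z₁ − r·ln z₂)/(1 − r)
ln z₀ = (3.72569 − 0.77462×5.64897) / 0.22538 = -2.8847
z₀ = exp(-2.8847) = 0.05587 ft

z₀ ≈ 0.056 ft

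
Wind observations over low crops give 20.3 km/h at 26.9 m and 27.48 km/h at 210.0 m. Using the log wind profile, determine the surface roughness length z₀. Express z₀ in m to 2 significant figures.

Log law: V(z) ∝ ln(z/z₀). With r = V₁/V₂ = 20.3/27.48 = 0.73872,
r · ln(z₂/z₀) = ln(z₁/z₀) ⇒ ln z₀ = (ln z₁ − r·ln z₂)/(1 − r)
ln z₀ = (3.29213 − 0.73872×5.34711) / 0.26128 = -2.5179
z₀ = exp(-2.5179) = 0.08063 m

z₀ ≈ 0.081 m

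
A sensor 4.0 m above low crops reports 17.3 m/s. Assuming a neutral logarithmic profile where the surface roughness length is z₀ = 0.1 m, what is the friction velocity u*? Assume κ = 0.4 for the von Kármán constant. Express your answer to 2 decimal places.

Log law: V(z) = (u*/κ) · ln(z/z₀) ⇒ u* = κ · V / ln(z/z₀)
u* = 0.4 × 17.3 / ln(4.0/0.1) = 0.4 × 17.3 / 3.6889
   = 6.9200 / 3.6889 = 1.8759 m/s

u* ≈ 1.88 m/s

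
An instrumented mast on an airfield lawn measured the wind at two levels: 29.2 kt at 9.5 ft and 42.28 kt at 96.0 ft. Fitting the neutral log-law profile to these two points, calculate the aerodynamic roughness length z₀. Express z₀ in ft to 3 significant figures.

z₀ ≈ 0.0543 ft

Log law: V(z) ∝ ln(z/z₀). With r = V₁/V₂ = 29.2/42.28 = 0.69063,
r · ln(z₂/z₀) = ln(z₁/z₀) ⇒ ln z₀ = (ln z₁ − r·ln z₂)/(1 − r)
ln z₀ = (2.25129 − 0.69063×4.56435) / 0.30937 = -2.9124
z₀ = exp(-2.9124) = 0.05434 ft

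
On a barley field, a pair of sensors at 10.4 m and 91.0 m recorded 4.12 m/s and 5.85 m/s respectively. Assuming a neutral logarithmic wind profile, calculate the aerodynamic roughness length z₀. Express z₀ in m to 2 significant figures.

z₀ ≈ 0.059 m

Log law: V(z) ∝ ln(z/z₀). With r = V₁/V₂ = 4.12/5.85 = 0.70427,
r · ln(z₂/z₀) = ln(z₁/z₀) ⇒ ln z₀ = (ln z₁ − r·ln z₂)/(1 − r)
ln z₀ = (2.34181 − 0.70427×4.51086) / 0.29573 = -2.8238
z₀ = exp(-2.8238) = 0.05938 m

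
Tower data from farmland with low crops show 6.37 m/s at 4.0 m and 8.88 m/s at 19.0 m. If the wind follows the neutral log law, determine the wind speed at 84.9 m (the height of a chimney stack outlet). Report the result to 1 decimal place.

11.3 m/s

Log law: V ∝ ln(z/z₀). From the pair, with r = V₁/V₂ = 0.71734,
ln z₀ = (ln z₁ − r·ln z₂)/(1 − r) = (1.3863 − 0.71734×2.9444)/0.28266 = -2.5680 → z₀ = 0.07669 m
V₃ = V₁ · ln(z₃/z₀)/ln(z₁/z₀) = 6.37 × 7.0095/3.9543 = 11.2916 m/s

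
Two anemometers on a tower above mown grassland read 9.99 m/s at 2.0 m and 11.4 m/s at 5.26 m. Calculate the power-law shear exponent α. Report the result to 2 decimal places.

α ≈ 0.14

Power law: V₂/V₁ = (z₂/z₁)^α ⇒ α = ln(V₂/V₁) / ln(z₂/z₁)
α = ln(11.4/9.99) / ln(5.26/2.0) = ln(1.1411) / ln(2.6300)
  = 0.13203 / 0.96698 = 0.13654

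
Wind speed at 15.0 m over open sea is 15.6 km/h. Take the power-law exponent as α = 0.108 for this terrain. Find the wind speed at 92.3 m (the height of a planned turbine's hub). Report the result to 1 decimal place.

19.0 km/h

Power-law profile: V₂ = V₁ · (z₂/z₁)^α
V₂ = 15.6 × (92.3/15.0)^0.108 = 15.6 × (6.1533)^0.108
    = 15.6 × 1.2168 = 18.9823 km/h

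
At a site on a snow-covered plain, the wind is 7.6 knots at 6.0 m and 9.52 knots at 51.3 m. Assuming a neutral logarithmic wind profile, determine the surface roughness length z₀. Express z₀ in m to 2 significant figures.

Log law: V(z) ∝ ln(z/z₀). With r = V₁/V₂ = 7.6/9.52 = 0.79832,
r · ln(z₂/z₀) = ln(z₁/z₀) ⇒ ln z₀ = (ln z₁ − r·ln z₂)/(1 − r)
ln z₀ = (1.79176 − 0.79832×3.93769) / 0.20168 = -6.7026
z₀ = exp(-6.7026) = 0.001228 m

z₀ ≈ 0.0012 m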